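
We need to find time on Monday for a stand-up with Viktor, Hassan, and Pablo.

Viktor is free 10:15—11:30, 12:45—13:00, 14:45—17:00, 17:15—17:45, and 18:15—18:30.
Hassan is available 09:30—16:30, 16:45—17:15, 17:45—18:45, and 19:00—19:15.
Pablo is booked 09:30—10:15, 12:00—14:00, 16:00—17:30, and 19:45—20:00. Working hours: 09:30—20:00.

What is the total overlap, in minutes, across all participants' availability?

Pablo free within 09:30–20:00: 10:15–12:00, 14:00–16:00, 17:30–19:45.
Viktor ∩ Hassan: 10:15–11:30, 12:45–13:00, 14:45–16:30, 16:45–17:00, 18:15–18:30.
Viktor ∩ Hassan ∩ Pablo: 10:15–11:30, 14:45–16:00, 18:15–18:30.
Total common minutes: 75 + 75 + 15 = 165.

165 minutes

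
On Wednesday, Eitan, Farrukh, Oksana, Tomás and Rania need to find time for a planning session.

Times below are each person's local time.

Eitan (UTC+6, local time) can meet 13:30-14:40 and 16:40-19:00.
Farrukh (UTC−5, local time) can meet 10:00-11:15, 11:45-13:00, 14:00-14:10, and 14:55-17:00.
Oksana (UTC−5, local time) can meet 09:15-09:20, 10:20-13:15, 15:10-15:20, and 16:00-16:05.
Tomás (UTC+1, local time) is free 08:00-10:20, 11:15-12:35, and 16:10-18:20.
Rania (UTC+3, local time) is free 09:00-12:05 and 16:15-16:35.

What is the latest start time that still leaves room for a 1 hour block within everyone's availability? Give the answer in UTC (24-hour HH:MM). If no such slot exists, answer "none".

Eitan → UTC: 07:30–08:40, 10:40–13:00.
Farrukh → UTC: 15:00–16:15, 16:45–18:00, 19:00–19:10, 19:55–22:00.
Oksana → UTC: 14:15–14:20, 15:20–18:15, 20:10–20:20, 21:00–21:05.
Tomás → UTC: 07:00–09:20, 10:15–11:35, 15:10–17:20.
Rania → UTC: 06:00–09:05, 13:15–13:35.
Eitan ∩ Farrukh: (none).
Eitan ∩ Farrukh ∩ Oksana: (none).
Eitan ∩ Farrukh ∩ Oksana ∩ Tomás: (none).
Eitan ∩ Farrukh ∩ Oksana ∩ Tomás ∩ Rania: (none).
Windows ≥ 60 min: (none).

none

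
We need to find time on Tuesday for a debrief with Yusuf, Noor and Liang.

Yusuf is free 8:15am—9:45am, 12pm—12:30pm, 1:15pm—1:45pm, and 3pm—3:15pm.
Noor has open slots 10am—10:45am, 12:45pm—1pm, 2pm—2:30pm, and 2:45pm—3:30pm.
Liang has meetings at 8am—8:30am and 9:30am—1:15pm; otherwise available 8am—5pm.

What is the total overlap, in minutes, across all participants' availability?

Liang free within 08:00–17:00: 08:30–09:30, 13:15–17:00.
Yusuf ∩ Noor: 15:00–15:15.
Yusuf ∩ Noor ∩ Liang: 15:00–15:15.
Total common minutes: 15.

15 minutes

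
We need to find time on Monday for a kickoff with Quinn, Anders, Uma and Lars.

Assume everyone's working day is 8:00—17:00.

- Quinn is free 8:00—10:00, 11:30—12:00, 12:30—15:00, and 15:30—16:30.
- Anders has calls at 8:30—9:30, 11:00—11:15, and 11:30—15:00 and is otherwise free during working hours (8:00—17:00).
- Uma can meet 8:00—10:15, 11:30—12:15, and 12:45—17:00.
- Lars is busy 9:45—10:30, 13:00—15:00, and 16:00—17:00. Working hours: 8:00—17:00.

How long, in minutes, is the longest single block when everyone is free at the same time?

Anders free within 08:00–17:00: 08:00–08:30, 09:30–11:00, 11:15–11:30, 15:00–17:00.
Lars free within 08:00–17:00: 08:00–09:45, 10:30–13:00, 15:00–16:00.
Quinn ∩ Anders: 08:00–08:30, 09:30–10:00, 15:30–16:30.
Quinn ∩ Anders ∩ Uma: 08:00–08:30, 09:30–10:00, 15:30–16:30.
Quinn ∩ Anders ∩ Uma ∩ Lars: 08:00–08:30, 09:30–09:45, 15:30–16:00.
Common window lengths: 30, 15, 30 min; longest is 30.

30 minutes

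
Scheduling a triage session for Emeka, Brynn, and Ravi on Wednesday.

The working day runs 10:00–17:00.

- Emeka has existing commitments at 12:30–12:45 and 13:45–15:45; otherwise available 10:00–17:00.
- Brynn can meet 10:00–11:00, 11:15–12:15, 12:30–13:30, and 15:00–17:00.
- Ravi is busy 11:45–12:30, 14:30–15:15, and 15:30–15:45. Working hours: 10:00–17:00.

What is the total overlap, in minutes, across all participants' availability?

210 minutes

Emeka free within 10:00–17:00: 10:00–12:30, 12:45–13:45, 15:45–17:00.
Ravi free within 10:00–17:00: 10:00–11:45, 12:30–14:30, 15:15–15:30, 15:45–17:00.
Emeka ∩ Brynn: 10:00–11:00, 11:15–12:15, 12:45–13:30, 15:45–17:00.
Emeka ∩ Brynn ∩ Ravi: 10:00–11:00, 11:15–11:45, 12:45–13:30, 15:45–17:00.
Total common minutes: 60 + 30 + 45 + 75 = 210.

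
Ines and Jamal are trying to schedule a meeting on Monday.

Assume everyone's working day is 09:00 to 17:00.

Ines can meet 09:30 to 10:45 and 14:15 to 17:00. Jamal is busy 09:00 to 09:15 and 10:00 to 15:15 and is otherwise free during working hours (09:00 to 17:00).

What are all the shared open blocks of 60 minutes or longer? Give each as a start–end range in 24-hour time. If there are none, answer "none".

15:15–17:00

Jamal free within 09:00–17:00: 09:15–10:00, 15:15–17:00.
Ines ∩ Jamal: 09:30–10:00, 15:15–17:00.
Windows ≥ 60 min: 15:15–17:00.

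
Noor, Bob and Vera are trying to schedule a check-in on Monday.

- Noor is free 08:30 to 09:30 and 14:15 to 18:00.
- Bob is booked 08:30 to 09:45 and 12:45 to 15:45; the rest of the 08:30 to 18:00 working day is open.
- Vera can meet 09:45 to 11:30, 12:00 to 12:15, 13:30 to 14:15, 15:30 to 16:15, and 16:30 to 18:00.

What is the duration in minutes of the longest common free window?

Bob free within 08:30–18:00: 09:45–12:45, 15:45–18:00.
Noor ∩ Bob: 15:45–18:00.
Noor ∩ Bob ∩ Vera: 15:45–16:15, 16:30–18:00.
Common window lengths: 30, 90 min; longest is 90.

90 minutes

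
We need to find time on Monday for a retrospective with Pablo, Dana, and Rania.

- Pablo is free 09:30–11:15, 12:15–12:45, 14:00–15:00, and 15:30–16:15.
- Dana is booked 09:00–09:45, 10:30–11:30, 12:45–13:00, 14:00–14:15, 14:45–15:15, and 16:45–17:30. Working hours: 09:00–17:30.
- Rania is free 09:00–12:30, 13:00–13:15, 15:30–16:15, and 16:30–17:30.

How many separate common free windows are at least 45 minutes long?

2

Dana free within 09:00–17:30: 09:45–10:30, 11:30–12:45, 13:00–14:00, 14:15–14:45, 15:15–16:45.
Pablo ∩ Dana: 09:45–10:30, 12:15–12:45, 14:15–14:45, 15:30–16:15.
Pablo ∩ Dana ∩ Rania: 09:45–10:30, 12:15–12:30, 15:30–16:15.
Windows ≥ 45 min: 09:45–10:30, 15:30–16:15.
That's 2 windows.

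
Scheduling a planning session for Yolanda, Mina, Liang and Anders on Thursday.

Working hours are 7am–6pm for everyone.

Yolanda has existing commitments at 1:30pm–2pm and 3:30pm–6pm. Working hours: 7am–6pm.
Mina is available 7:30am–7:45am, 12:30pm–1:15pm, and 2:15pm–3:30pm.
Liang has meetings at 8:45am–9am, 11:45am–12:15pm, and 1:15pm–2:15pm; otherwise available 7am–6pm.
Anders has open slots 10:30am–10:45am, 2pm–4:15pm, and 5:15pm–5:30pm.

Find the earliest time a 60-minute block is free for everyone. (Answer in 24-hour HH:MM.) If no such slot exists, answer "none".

Yolanda free within 07:00–18:00: 07:00–13:30, 14:00–15:30.
Liang free within 07:00–18:00: 07:00–08:45, 09:00–11:45, 12:15–13:15, 14:15–18:00.
Yolanda ∩ Mina: 07:30–07:45, 12:30–13:15, 14:15–15:30.
Yolanda ∩ Mina ∩ Liang: 07:30–07:45, 12:30–13:15, 14:15–15:30.
Yolanda ∩ Mina ∩ Liang ∩ Anders: 14:15–15:30.
Windows ≥ 60 min: 14:15–15:30.
Earliest such window starts at 14:15.

14:15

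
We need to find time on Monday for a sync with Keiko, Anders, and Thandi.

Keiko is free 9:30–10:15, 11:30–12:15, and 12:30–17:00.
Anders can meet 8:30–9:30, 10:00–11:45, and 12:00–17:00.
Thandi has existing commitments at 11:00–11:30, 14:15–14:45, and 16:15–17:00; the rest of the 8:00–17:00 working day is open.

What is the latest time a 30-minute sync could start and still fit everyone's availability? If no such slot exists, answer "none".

Thandi free within 08:00–17:00: 08:00–11:00, 11:30–14:15, 14:45–16:15.
Keiko ∩ Anders: 10:00–10:15, 11:30–11:45, 12:00–12:15, 12:30–17:00.
Keiko ∩ Anders ∩ Thandi: 10:00–10:15, 11:30–11:45, 12:00–12:15, 12:30–14:15, 14:45–16:15.
Windows ≥ 30 min: 12:30–14:15, 14:45–16:15.
Latest start in the last window 14:45–16:15 is 16:15 − 30 min = 15:45.

15:45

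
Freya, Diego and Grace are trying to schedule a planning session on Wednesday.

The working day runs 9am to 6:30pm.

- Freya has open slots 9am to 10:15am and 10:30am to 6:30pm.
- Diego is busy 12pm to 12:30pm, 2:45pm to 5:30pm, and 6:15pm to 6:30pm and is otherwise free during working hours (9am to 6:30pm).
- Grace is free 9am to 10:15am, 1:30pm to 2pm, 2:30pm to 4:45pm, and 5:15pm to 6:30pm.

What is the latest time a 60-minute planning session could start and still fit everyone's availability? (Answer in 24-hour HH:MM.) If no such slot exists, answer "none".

09:15

Diego free within 09:00–18:30: 09:00–12:00, 12:30–14:45, 17:30–18:15.
Freya ∩ Diego: 09:00–10:15, 10:30–12:00, 12:30–14:45, 17:30–18:15.
Freya ∩ Diego ∩ Grace: 09:00–10:15, 13:30–14:00, 14:30–14:45, 17:30–18:15.
Windows ≥ 60 min: 09:00–10:15.
Latest start in the last window 09:00–10:15 is 10:15 − 60 min = 09:15.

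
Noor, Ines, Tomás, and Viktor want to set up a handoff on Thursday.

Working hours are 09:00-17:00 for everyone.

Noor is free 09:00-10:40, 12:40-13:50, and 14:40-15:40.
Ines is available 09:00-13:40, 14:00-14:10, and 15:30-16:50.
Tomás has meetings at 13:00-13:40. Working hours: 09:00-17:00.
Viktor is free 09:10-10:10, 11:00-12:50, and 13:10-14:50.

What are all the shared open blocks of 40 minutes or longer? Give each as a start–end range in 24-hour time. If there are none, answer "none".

Tomás free within 09:00–17:00: 09:00–13:00, 13:40–17:00.
Noor ∩ Ines: 09:00–10:40, 12:40–13:40, 15:30–15:40.
Noor ∩ Ines ∩ Tomás: 09:00–10:40, 12:40–13:00, 15:30–15:40.
Noor ∩ Ines ∩ Tomás ∩ Viktor: 09:10–10:10, 12:40–12:50.
Windows ≥ 40 min: 09:10–10:10.

09:10–10:10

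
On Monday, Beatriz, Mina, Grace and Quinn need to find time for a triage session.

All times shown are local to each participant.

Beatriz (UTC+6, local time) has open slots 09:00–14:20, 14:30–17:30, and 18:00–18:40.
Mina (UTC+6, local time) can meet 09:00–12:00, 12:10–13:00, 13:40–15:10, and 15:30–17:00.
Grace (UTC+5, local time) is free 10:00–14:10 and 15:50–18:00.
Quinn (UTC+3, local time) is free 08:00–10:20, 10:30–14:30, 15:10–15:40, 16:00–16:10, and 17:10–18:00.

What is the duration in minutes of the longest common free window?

60 minutes

Beatriz → UTC: 03:00–08:20, 08:30–11:30, 12:00–12:40.
Mina → UTC: 03:00–06:00, 06:10–07:00, 07:40–09:10, 09:30–11:00.
Grace → UTC: 05:00–09:10, 10:50–13:00.
Quinn → UTC: 05:00–07:20, 07:30–11:30, 12:10–12:40, 13:00–13:10, 14:10–15:00.
Beatriz ∩ Mina: 03:00–06:00, 06:10–07:00, 07:40–08:20, 08:30–09:10, 09:30–11:00.
Beatriz ∩ Mina ∩ Grace: 05:00–06:00, 06:10–07:00, 07:40–08:20, 08:30–09:10, 10:50–11:00.
Beatriz ∩ Mina ∩ Grace ∩ Quinn: 05:00–06:00, 06:10–07:00, 07:40–08:20, 08:30–09:10, 10:50–11:00.
Common window lengths: 60, 50, 40, 40, 10 min; longest is 60.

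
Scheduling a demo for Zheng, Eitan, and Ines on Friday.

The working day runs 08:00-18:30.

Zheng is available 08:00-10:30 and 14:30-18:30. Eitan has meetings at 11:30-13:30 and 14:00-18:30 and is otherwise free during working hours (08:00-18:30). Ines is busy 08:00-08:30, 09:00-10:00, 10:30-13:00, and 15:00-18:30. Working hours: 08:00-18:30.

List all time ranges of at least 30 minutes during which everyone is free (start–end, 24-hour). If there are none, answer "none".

08:30–09:00, 10:00–10:30

Eitan free within 08:00–18:30: 08:00–11:30, 13:30–14:00.
Ines free within 08:00–18:30: 08:30–09:00, 10:00–10:30, 13:00–15:00.
Zheng ∩ Eitan: 08:00–10:30.
Zheng ∩ Eitan ∩ Ines: 08:30–09:00, 10:00–10:30.
Windows ≥ 30 min: 08:30–09:00, 10:00–10:30.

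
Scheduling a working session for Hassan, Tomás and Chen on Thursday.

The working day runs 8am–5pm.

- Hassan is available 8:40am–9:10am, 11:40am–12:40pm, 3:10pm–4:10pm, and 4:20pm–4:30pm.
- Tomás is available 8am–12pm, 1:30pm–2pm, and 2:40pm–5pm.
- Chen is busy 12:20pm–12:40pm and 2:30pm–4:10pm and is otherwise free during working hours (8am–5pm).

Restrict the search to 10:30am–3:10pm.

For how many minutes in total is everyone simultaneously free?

20 minutes

Chen free within 08:00–17:00: 08:00–12:20, 12:40–14:30, 16:10–17:00.
Hassan ∩ Tomás: 08:40–09:10, 11:40–12:00, 15:10–16:10, 16:20–16:30.
Hassan ∩ Tomás ∩ Chen: 08:40–09:10, 11:40–12:00, 16:20–16:30.
Restricted to 10:30–15:10: 11:40–12:00.
Total common minutes: 20.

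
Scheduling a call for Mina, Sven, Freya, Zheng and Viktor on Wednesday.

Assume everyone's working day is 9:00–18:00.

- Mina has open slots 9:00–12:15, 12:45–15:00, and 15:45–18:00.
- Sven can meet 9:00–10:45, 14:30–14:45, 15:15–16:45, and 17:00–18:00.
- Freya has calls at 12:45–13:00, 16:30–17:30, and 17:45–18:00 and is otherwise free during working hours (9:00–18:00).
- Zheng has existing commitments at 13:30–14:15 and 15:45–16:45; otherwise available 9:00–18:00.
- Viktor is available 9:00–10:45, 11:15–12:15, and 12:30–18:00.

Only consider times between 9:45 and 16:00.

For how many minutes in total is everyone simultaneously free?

75 minutes

Freya free within 09:00–18:00: 09:00–12:45, 13:00–16:30, 17:30–17:45.
Zheng free within 09:00–18:00: 09:00–13:30, 14:15–15:45, 16:45–18:00.
Mina ∩ Sven: 09:00–10:45, 14:30–14:45, 15:45–16:45, 17:00–18:00.
Mina ∩ Sven ∩ Freya: 09:00–10:45, 14:30–14:45, 15:45–16:30, 17:30–17:45.
Mina ∩ Sven ∩ Freya ∩ Zheng: 09:00–10:45, 14:30–14:45, 17:30–17:45.
Mina ∩ Sven ∩ Freya ∩ Zheng ∩ Viktor: 09:00–10:45, 14:30–14:45, 17:30–17:45.
Restricted to 09:45–16:00: 09:45–10:45, 14:30–14:45.
Total common minutes: 60 + 15 = 75.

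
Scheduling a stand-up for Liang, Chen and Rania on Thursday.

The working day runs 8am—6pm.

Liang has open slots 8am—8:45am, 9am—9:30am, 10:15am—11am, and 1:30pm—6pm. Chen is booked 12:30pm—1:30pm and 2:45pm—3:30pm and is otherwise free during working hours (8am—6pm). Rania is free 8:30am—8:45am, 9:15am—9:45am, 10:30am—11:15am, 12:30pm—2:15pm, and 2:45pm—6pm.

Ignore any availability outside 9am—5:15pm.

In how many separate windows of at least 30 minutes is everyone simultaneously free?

Chen free within 08:00–18:00: 08:00–12:30, 13:30–14:45, 15:30–18:00.
Liang ∩ Chen: 08:00–08:45, 09:00–09:30, 10:15–11:00, 13:30–14:45, 15:30–18:00.
Liang ∩ Chen ∩ Rania: 08:30–08:45, 09:15–09:30, 10:30–11:00, 13:30–14:15, 15:30–18:00.
Restricted to 09:00–17:15: 09:15–09:30, 10:30–11:00, 13:30–14:15, 15:30–17:15.
Windows ≥ 30 min: 10:30–11:00, 13:30–14:15, 15:30–17:15.
That's 3 windows.

3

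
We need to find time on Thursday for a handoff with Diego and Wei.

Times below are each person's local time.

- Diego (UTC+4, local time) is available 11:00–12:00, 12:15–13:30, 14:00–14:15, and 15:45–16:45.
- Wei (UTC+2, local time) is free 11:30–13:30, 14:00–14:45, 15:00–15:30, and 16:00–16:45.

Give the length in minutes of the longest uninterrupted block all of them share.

Diego → UTC: 07:00–08:00, 08:15–09:30, 10:00–10:15, 11:45–12:45.
Wei → UTC: 09:30–11:30, 12:00–12:45, 13:00–13:30, 14:00–14:45.
Diego ∩ Wei: 10:00–10:15, 12:00–12:45.
Common window lengths: 15, 45 min; longest is 45.

45 minutes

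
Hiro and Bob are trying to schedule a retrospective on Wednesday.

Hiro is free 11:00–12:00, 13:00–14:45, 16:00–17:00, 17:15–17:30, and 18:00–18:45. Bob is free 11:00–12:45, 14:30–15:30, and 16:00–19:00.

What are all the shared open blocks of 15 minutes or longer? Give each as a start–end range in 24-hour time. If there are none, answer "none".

11:00–12:00, 14:30–14:45, 16:00–17:00, 17:15–17:30, 18:00–18:45

Hiro ∩ Bob: 11:00–12:00, 14:30–14:45, 16:00–17:00, 17:15–17:30, 18:00–18:45.
Windows ≥ 15 min: 11:00–12:00, 14:30–14:45, 16:00–17:00, 17:15–17:30, 18:00–18:45.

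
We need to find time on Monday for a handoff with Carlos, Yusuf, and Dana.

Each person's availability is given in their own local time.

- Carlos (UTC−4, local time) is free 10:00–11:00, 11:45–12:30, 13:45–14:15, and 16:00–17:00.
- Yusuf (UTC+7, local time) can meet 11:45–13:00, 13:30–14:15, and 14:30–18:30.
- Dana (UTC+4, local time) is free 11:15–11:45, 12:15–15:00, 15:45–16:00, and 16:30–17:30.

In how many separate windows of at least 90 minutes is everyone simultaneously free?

0

Carlos → UTC: 14:00–15:00, 15:45–16:30, 17:45–18:15, 20:00–21:00.
Yusuf → UTC: 04:45–06:00, 06:30–07:15, 07:30–11:30.
Dana → UTC: 07:15–07:45, 08:15–11:00, 11:45–12:00, 12:30–13:30.
Carlos ∩ Yusuf: (none).
Carlos ∩ Yusuf ∩ Dana: (none).
Windows ≥ 90 min: (none).
That's 0 windows.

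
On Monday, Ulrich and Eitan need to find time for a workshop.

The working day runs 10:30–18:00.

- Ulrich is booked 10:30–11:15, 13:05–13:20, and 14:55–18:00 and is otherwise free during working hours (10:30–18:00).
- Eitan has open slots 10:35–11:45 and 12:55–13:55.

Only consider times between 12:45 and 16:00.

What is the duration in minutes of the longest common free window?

35 minutes

Ulrich free within 10:30–18:00: 11:15–13:05, 13:20–14:55.
Ulrich ∩ Eitan: 11:15–11:45, 12:55–13:05, 13:20–13:55.
Restricted to 12:45–16:00: 12:55–13:05, 13:20–13:55.
Common window lengths: 10, 35 min; longest is 35.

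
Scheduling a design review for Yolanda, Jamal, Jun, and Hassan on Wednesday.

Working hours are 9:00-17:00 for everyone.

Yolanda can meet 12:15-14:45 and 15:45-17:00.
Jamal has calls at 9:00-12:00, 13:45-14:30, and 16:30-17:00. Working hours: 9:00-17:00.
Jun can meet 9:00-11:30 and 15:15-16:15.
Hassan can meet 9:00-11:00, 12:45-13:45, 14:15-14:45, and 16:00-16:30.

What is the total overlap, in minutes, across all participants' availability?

15 minutes

Jamal free within 09:00–17:00: 12:00–13:45, 14:30–16:30.
Yolanda ∩ Jamal: 12:15–13:45, 14:30–14:45, 15:45–16:30.
Yolanda ∩ Jamal ∩ Jun: 15:45–16:15.
Yolanda ∩ Jamal ∩ Jun ∩ Hassan: 16:00–16:15.
Total common minutes: 15.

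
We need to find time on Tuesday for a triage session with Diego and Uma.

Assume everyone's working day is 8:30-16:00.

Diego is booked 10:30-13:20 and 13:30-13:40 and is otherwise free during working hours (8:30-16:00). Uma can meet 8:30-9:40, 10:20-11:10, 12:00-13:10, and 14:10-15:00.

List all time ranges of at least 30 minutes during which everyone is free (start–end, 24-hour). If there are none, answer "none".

08:30–09:40, 14:10–15:00

Diego free within 08:30–16:00: 08:30–10:30, 13:20–13:30, 13:40–16:00.
Diego ∩ Uma: 08:30–09:40, 10:20–10:30, 14:10–15:00.
Windows ≥ 30 min: 08:30–09:40, 14:10–15:00.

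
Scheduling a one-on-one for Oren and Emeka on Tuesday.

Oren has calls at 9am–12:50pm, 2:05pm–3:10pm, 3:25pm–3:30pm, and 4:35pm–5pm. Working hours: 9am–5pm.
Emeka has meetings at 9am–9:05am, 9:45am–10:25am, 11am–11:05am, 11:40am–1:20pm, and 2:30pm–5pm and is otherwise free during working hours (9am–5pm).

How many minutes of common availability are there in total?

Oren free within 09:00–17:00: 12:50–14:05, 15:10–15:25, 15:30–16:35.
Emeka free within 09:00–17:00: 09:05–09:45, 10:25–11:00, 11:05–11:40, 13:20–14:30.
Oren ∩ Emeka: 13:20–14:05.
Total common minutes: 45.

45 minutes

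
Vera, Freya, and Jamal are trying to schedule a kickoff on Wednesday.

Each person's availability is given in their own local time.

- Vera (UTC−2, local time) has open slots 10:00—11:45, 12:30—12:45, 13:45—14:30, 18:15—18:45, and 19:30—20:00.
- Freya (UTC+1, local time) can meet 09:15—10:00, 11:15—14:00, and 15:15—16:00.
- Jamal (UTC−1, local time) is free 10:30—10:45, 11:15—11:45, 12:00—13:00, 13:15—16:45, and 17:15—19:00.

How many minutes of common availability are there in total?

Vera → UTC: 12:00–13:45, 14:30–14:45, 15:45–16:30, 20:15–20:45, 21:30–22:00.
Freya → UTC: 08:15–09:00, 10:15–13:00, 14:15–15:00.
Jamal → UTC: 11:30–11:45, 12:15–12:45, 13:00–14:00, 14:15–17:45, 18:15–20:00.
Vera ∩ Freya: 12:00–13:00, 14:30–14:45.
Vera ∩ Freya ∩ Jamal: 12:15–12:45, 14:30–14:45.
Total common minutes: 30 + 15 = 45.

45 minutes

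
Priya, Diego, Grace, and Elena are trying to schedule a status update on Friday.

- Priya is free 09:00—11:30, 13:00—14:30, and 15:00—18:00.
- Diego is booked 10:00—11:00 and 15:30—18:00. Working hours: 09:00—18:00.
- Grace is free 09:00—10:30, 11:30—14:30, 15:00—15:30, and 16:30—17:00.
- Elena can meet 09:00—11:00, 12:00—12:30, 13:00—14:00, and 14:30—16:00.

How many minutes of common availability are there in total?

Diego free within 09:00–18:00: 09:00–10:00, 11:00–15:30.
Priya ∩ Diego: 09:00–10:00, 11:00–11:30, 13:00–14:30, 15:00–15:30.
Priya ∩ Diego ∩ Grace: 09:00–10:00, 13:00–14:30, 15:00–15:30.
Priya ∩ Diego ∩ Grace ∩ Elena: 09:00–10:00, 13:00–14:00, 15:00–15:30.
Total common minutes: 60 + 60 + 30 = 150.

150 minutes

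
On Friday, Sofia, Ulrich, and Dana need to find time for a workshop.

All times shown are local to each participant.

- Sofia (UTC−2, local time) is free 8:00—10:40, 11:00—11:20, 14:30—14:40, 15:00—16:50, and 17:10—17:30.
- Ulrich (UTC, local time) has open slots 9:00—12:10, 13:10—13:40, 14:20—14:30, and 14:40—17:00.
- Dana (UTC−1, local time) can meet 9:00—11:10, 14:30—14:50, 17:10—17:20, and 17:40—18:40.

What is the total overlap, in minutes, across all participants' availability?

Sofia → UTC: 10:00–12:40, 13:00–13:20, 16:30–16:40, 17:00–18:50, 19:10–19:30.
Ulrich → UTC: 09:00–12:10, 13:10–13:40, 14:20–14:30, 14:40–17:00.
Dana → UTC: 10:00–12:10, 15:30–15:50, 18:10–18:20, 18:40–19:40.
Sofia ∩ Ulrich: 10:00–12:10, 13:10–13:20, 16:30–16:40.
Sofia ∩ Ulrich ∩ Dana: 10:00–12:10.
Total common minutes: 130.

130 minutes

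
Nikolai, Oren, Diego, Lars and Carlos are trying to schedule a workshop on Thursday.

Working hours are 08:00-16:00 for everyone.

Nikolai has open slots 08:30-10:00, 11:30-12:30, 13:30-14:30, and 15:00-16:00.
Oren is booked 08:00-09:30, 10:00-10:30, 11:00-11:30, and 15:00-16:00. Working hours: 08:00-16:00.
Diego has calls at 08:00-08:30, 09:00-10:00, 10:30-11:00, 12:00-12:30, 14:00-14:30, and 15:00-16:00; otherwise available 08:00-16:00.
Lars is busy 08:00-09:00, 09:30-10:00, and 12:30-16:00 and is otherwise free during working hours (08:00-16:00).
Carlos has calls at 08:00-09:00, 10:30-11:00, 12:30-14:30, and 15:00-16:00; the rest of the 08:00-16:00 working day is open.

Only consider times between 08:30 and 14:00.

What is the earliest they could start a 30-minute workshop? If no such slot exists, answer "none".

11:30

Oren free within 08:00–16:00: 09:30–10:00, 10:30–11:00, 11:30–15:00.
Diego free within 08:00–16:00: 08:30–09:00, 10:00–10:30, 11:00–12:00, 12:30–14:00, 14:30–15:00.
Lars free within 08:00–16:00: 09:00–09:30, 10:00–12:30.
Carlos free within 08:00–16:00: 09:00–10:30, 11:00–12:30, 14:30–15:00.
Nikolai ∩ Oren: 09:30–10:00, 11:30–12:30, 13:30–14:30.
Nikolai ∩ Oren ∩ Diego: 11:30–12:00, 13:30–14:00.
Nikolai ∩ Oren ∩ Diego ∩ Lars: 11:30–12:00.
Nikolai ∩ Oren ∩ Diego ∩ Lars ∩ Carlos: 11:30–12:00.
Restricted to 08:30–14:00: 11:30–12:00.
Windows ≥ 30 min: 11:30–12:00.
Earliest such window starts at 11:30.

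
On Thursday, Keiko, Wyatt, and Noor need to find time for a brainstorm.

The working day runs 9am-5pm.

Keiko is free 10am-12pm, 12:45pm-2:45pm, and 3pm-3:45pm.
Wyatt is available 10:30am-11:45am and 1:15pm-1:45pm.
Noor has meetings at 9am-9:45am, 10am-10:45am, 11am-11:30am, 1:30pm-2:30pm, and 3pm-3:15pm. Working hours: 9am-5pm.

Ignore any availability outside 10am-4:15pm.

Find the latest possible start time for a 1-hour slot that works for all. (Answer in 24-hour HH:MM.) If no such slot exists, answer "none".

none

Noor free within 09:00–17:00: 09:45–10:00, 10:45–11:00, 11:30–13:30, 14:30–15:00, 15:15–17:00.
Keiko ∩ Wyatt: 10:30–11:45, 13:15–13:45.
Keiko ∩ Wyatt ∩ Noor: 10:45–11:00, 11:30–11:45, 13:15–13:30.
Restricted to 10:00–16:15: 10:45–11:00, 11:30–11:45, 13:15–13:30.
Windows ≥ 60 min: (none).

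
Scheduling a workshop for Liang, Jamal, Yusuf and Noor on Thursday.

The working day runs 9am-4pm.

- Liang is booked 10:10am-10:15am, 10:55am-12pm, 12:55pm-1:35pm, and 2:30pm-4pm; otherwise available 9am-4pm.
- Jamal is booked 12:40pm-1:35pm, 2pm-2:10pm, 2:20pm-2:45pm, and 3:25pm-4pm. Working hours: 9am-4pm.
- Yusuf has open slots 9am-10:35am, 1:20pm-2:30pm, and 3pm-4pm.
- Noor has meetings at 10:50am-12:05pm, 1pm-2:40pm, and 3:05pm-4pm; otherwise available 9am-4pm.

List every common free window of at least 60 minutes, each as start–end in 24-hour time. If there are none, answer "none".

Liang free within 09:00–16:00: 09:00–10:10, 10:15–10:55, 12:00–12:55, 13:35–14:30.
Jamal free within 09:00–16:00: 09:00–12:40, 13:35–14:00, 14:10–14:20, 14:45–15:25.
Noor free within 09:00–16:00: 09:00–10:50, 12:05–13:00, 14:40–15:05.
Liang ∩ Jamal: 09:00–10:10, 10:15–10:55, 12:00–12:40, 13:35–14:00, 14:10–14:20.
Liang ∩ Jamal ∩ Yusuf: 09:00–10:10, 10:15–10:35, 13:35–14:00, 14:10–14:20.
Liang ∩ Jamal ∩ Yusuf ∩ Noor: 09:00–10:10, 10:15–10:35.
Windows ≥ 60 min: 09:00–10:10.

09:00–10:10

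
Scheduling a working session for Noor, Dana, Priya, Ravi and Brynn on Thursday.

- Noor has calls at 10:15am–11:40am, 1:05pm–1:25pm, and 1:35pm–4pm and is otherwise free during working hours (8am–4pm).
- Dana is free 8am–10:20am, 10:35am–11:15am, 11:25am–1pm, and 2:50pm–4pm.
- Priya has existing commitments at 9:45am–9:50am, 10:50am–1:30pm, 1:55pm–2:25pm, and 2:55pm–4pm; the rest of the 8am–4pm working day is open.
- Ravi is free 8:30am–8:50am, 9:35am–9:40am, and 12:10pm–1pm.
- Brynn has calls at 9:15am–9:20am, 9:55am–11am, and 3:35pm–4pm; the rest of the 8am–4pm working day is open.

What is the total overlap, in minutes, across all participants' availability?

Noor free within 08:00–16:00: 08:00–10:15, 11:40–13:05, 13:25–13:35.
Priya free within 08:00–16:00: 08:00–09:45, 09:50–10:50, 13:30–13:55, 14:25–14:55.
Brynn free within 08:00–16:00: 08:00–09:15, 09:20–09:55, 11:00–15:35.
Noor ∩ Dana: 08:00–10:15, 11:40–13:00.
Noor ∩ Dana ∩ Priya: 08:00–09:45, 09:50–10:15.
Noor ∩ Dana ∩ Priya ∩ Ravi: 08:30–08:50, 09:35–09:40.
Noor ∩ Dana ∩ Priya ∩ Ravi ∩ Brynn: 08:30–08:50, 09:35–09:40.
Total common minutes: 20 + 5 = 25.

25 minutes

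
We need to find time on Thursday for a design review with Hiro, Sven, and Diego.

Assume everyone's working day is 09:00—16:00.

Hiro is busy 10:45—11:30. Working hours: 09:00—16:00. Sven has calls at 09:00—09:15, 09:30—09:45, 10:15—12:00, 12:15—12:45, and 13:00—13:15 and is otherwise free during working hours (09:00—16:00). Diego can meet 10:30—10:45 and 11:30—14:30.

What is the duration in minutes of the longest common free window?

Hiro free within 09:00–16:00: 09:00–10:45, 11:30–16:00.
Sven free within 09:00–16:00: 09:15–09:30, 09:45–10:15, 12:00–12:15, 12:45–13:00, 13:15–16:00.
Hiro ∩ Sven: 09:15–09:30, 09:45–10:15, 12:00–12:15, 12:45–13:00, 13:15–16:00.
Hiro ∩ Sven ∩ Diego: 12:00–12:15, 12:45–13:00, 13:15–14:30.
Common window lengths: 15, 15, 75 min; longest is 75.

75 minutes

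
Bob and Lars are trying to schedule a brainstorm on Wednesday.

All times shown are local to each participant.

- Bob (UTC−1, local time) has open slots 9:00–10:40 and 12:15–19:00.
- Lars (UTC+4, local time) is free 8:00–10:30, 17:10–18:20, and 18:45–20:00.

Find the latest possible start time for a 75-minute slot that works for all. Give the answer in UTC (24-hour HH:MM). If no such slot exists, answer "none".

Bob → UTC: 10:00–11:40, 13:15–20:00.
Lars → UTC: 04:00–06:30, 13:10–14:20, 14:45–16:00.
Bob ∩ Lars: 13:15–14:20, 14:45–16:00.
Windows ≥ 75 min: 14:45–16:00.
Latest start in the last window 14:45–16:00 is 16:00 − 75 min = 14:45.

14:45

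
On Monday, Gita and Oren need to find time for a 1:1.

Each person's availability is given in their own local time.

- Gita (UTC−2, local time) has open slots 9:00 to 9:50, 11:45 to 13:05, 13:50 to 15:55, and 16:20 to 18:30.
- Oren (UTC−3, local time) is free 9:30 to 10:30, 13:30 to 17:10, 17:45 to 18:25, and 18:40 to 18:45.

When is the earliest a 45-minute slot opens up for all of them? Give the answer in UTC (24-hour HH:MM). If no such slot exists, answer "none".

Gita → UTC: 11:00–11:50, 13:45–15:05, 15:50–17:55, 18:20–20:30.
Oren → UTC: 12:30–13:30, 16:30–20:10, 20:45–21:25, 21:40–21:45.
Gita ∩ Oren: 16:30–17:55, 18:20–20:10.
Windows ≥ 45 min: 16:30–17:55, 18:20–20:10.
Earliest such window starts at 16:30.

16:30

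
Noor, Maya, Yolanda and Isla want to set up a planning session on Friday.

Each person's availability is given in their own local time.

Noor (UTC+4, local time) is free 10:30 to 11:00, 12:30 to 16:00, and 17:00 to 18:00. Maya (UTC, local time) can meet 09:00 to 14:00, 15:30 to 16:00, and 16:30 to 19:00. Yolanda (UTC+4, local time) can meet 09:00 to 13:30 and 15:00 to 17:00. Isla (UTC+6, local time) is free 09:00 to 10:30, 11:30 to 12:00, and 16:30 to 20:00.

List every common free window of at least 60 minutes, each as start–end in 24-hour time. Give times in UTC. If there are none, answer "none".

11:00–12:00

Noor → UTC: 06:30–07:00, 08:30–12:00, 13:00–14:00.
Maya → UTC: 09:00–14:00, 15:30–16:00, 16:30–19:00.
Yolanda → UTC: 05:00–09:30, 11:00–13:00.
Isla → UTC: 03:00–04:30, 05:30–06:00, 10:30–14:00.
Noor ∩ Maya: 09:00–12:00, 13:00–14:00.
Noor ∩ Maya ∩ Yolanda: 09:00–09:30, 11:00–12:00.
Noor ∩ Maya ∩ Yolanda ∩ Isla: 11:00–12:00.
Windows ≥ 60 min: 11:00–12:00.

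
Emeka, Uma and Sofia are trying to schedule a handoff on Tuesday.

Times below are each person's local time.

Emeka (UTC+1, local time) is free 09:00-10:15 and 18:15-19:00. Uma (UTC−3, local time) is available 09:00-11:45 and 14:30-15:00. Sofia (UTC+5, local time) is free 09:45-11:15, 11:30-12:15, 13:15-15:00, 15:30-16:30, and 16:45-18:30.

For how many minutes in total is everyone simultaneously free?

Emeka → UTC: 08:00–09:15, 17:15–18:00.
Uma → UTC: 12:00–14:45, 17:30–18:00.
Sofia → UTC: 04:45–06:15, 06:30–07:15, 08:15–10:00, 10:30–11:30, 11:45–13:30.
Emeka ∩ Uma: 17:30–18:00.
Emeka ∩ Uma ∩ Sofia: (none).
Total common minutes: 0.

0 minutes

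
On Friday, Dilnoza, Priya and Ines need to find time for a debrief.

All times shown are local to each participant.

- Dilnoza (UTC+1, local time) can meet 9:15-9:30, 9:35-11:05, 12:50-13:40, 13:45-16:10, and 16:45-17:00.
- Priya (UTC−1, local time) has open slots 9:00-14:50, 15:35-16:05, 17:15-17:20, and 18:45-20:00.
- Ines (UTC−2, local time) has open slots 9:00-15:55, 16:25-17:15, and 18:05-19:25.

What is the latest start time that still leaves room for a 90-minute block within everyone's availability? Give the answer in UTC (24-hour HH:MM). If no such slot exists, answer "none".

13:40

Dilnoza → UTC: 08:15–08:30, 08:35–10:05, 11:50–12:40, 12:45–15:10, 15:45–16:00.
Priya → UTC: 10:00–15:50, 16:35–17:05, 18:15–18:20, 19:45–21:00.
Ines → UTC: 11:00–17:55, 18:25–19:15, 20:05–21:25.
Dilnoza ∩ Priya: 10:00–10:05, 11:50–12:40, 12:45–15:10, 15:45–15:50.
Dilnoza ∩ Priya ∩ Ines: 11:50–12:40, 12:45–15:10, 15:45–15:50.
Windows ≥ 90 min: 12:45–15:10.
Latest start in the last window 12:45–15:10 is 15:10 − 90 min = 13:40.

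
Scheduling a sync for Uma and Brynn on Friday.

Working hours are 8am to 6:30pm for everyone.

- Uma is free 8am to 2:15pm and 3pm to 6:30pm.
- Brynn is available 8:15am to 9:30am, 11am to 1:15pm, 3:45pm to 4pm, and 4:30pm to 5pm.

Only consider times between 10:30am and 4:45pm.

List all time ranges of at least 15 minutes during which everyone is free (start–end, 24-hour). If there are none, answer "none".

Uma ∩ Brynn: 08:15–09:30, 11:00–13:15, 15:45–16:00, 16:30–17:00.
Restricted to 10:30–16:45: 11:00–13:15, 15:45–16:00, 16:30–16:45.
Windows ≥ 15 min: 11:00–13:15, 15:45–16:00, 16:30–16:45.

11:00–13:15, 15:45–16:00, 16:30–16:45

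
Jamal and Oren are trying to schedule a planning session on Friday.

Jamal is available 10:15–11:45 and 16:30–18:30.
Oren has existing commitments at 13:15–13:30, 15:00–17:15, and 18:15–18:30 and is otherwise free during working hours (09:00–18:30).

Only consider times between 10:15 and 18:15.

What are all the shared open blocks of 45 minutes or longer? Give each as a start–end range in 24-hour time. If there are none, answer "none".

Oren free within 09:00–18:30: 09:00–13:15, 13:30–15:00, 17:15–18:15.
Jamal ∩ Oren: 10:15–11:45, 17:15–18:15.
Restricted to 10:15–18:15: 10:15–11:45, 17:15–18:15.
Windows ≥ 45 min: 10:15–11:45, 17:15–18:15.

10:15–11:45, 17:15–18:15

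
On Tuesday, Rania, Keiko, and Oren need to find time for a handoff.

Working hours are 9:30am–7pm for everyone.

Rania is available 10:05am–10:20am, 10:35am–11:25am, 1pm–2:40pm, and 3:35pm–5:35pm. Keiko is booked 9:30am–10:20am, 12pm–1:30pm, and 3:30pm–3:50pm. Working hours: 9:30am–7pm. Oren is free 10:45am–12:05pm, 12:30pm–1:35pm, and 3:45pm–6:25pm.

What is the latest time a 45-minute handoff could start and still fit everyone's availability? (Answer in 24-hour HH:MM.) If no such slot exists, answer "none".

Keiko free within 09:30–19:00: 10:20–12:00, 13:30–15:30, 15:50–19:00.
Rania ∩ Keiko: 10:35–11:25, 13:30–14:40, 15:50–17:35.
Rania ∩ Keiko ∩ Oren: 10:45–11:25, 13:30–13:35, 15:50–17:35.
Windows ≥ 45 min: 15:50–17:35.
Latest start in the last window 15:50–17:35 is 17:35 − 45 min = 16:50.

16:50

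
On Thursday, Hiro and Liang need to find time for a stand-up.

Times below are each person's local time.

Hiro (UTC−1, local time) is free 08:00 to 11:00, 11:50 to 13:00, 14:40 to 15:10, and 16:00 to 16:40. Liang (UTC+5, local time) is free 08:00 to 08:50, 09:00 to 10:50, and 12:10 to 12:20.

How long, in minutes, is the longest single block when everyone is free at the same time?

0 minutes

Hiro → UTC: 09:00–12:00, 12:50–14:00, 15:40–16:10, 17:00–17:40.
Liang → UTC: 03:00–03:50, 04:00–05:50, 07:10–07:20.
Hiro ∩ Liang: (none).
No common window.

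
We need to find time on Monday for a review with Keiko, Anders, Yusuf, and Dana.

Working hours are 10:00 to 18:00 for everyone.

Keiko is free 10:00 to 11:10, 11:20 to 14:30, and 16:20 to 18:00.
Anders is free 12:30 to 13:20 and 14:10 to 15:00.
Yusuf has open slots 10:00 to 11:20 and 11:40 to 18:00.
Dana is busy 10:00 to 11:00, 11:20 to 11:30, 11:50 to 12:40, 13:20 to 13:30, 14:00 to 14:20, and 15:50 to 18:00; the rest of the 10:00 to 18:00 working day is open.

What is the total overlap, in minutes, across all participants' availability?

Dana free within 10:00–18:00: 11:00–11:20, 11:30–11:50, 12:40–13:20, 13:30–14:00, 14:20–15:50.
Keiko ∩ Anders: 12:30–13:20, 14:10–14:30.
Keiko ∩ Anders ∩ Yusuf: 12:30–13:20, 14:10–14:30.
Keiko ∩ Anders ∩ Yusuf ∩ Dana: 12:40–13:20, 14:20–14:30.
Total common minutes: 40 + 10 = 50.

50 minutes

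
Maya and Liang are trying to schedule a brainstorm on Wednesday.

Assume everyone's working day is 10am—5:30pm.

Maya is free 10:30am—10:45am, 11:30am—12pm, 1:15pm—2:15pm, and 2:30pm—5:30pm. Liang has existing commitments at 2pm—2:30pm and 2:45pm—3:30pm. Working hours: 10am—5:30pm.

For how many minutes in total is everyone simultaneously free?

225 minutes

Liang free within 10:00–17:30: 10:00–14:00, 14:30–14:45, 15:30–17:30.
Maya ∩ Liang: 10:30–10:45, 11:30–12:00, 13:15–14:00, 14:30–14:45, 15:30–17:30.
Total common minutes: 15 + 30 + 45 + 15 + 120 = 225.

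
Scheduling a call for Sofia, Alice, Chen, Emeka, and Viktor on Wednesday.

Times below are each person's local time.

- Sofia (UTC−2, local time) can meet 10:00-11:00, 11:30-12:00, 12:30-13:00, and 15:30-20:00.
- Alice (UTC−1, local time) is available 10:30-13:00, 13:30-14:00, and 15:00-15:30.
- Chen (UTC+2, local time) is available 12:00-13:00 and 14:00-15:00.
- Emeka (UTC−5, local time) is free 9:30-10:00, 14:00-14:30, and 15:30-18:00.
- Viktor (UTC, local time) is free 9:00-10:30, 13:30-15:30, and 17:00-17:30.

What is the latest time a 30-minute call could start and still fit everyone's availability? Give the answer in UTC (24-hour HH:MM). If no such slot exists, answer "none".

none

Sofia → UTC: 12:00–13:00, 13:30–14:00, 14:30–15:00, 17:30–22:00.
Alice → UTC: 11:30–14:00, 14:30–15:00, 16:00–16:30.
Chen → UTC: 10:00–11:00, 12:00–13:00.
Emeka → UTC: 14:30–15:00, 19:00–19:30, 20:30–23:00.
Viktor → UTC: 09:00–10:30, 13:30–15:30, 17:00–17:30.
Sofia ∩ Alice: 12:00–13:00, 13:30–14:00, 14:30–15:00.
Sofia ∩ Alice ∩ Chen: 12:00–13:00.
Sofia ∩ Alice ∩ Chen ∩ Emeka: (none).
Sofia ∩ Alice ∩ Chen ∩ Emeka ∩ Viktor: (none).
Windows ≥ 30 min: (none).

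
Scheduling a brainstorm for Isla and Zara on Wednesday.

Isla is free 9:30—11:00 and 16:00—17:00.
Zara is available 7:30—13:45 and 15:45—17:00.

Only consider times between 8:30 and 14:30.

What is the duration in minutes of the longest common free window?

Isla ∩ Zara: 09:30–11:00, 16:00–17:00.
Restricted to 08:30–14:30: 09:30–11:00.
Single common window of 90 minutes.

90 minutes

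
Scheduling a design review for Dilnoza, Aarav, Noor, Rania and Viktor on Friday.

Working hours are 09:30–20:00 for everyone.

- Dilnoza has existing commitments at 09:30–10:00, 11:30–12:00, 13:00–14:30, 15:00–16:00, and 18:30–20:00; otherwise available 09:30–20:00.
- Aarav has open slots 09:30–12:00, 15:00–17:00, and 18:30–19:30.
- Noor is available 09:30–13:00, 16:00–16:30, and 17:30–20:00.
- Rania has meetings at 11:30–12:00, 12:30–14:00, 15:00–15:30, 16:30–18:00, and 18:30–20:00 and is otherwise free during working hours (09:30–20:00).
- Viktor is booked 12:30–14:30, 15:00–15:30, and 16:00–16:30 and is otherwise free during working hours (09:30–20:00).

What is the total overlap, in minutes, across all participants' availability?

Dilnoza free within 09:30–20:00: 10:00–11:30, 12:00–13:00, 14:30–15:00, 16:00–18:30.
Rania free within 09:30–20:00: 09:30–11:30, 12:00–12:30, 14:00–15:00, 15:30–16:30, 18:00–18:30.
Viktor free within 09:30–20:00: 09:30–12:30, 14:30–15:00, 15:30–16:00, 16:30–20:00.
Dilnoza ∩ Aarav: 10:00–11:30, 16:00–17:00.
Dilnoza ∩ Aarav ∩ Noor: 10:00–11:30, 16:00–16:30.
Dilnoza ∩ Aarav ∩ Noor ∩ Rania: 10:00–11:30, 16:00–16:30.
Dilnoza ∩ Aarav ∩ Noor ∩ Rania ∩ Viktor: 10:00–11:30.
Total common minutes: 90.

90 minutes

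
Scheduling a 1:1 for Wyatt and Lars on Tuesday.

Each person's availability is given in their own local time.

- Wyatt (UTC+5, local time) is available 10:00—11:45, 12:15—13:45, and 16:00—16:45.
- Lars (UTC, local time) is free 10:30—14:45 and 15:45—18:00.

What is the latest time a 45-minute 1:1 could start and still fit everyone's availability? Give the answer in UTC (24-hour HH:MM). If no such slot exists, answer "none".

11:00

Wyatt → UTC: 05:00–06:45, 07:15–08:45, 11:00–11:45.
Lars → UTC: 10:30–14:45, 15:45–18:00.
Wyatt ∩ Lars: 11:00–11:45.
Windows ≥ 45 min: 11:00–11:45.
Latest start in the last window 11:00–11:45 is 11:45 − 45 min = 11:00.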